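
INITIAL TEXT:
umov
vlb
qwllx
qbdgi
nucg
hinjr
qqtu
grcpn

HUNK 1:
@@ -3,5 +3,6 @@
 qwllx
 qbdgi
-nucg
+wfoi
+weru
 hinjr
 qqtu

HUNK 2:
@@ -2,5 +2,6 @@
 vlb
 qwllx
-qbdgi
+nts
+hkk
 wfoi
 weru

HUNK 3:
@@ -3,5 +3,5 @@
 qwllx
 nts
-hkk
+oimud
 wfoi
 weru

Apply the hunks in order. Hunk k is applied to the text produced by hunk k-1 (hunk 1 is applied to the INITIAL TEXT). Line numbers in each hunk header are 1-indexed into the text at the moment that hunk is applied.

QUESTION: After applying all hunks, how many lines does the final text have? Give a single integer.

Hunk 1: at line 3 remove [nucg] add [wfoi,weru] -> 9 lines: umov vlb qwllx qbdgi wfoi weru hinjr qqtu grcpn
Hunk 2: at line 2 remove [qbdgi] add [nts,hkk] -> 10 lines: umov vlb qwllx nts hkk wfoi weru hinjr qqtu grcpn
Hunk 3: at line 3 remove [hkk] add [oimud] -> 10 lines: umov vlb qwllx nts oimud wfoi weru hinjr qqtu grcpn
Final line count: 10

Answer: 10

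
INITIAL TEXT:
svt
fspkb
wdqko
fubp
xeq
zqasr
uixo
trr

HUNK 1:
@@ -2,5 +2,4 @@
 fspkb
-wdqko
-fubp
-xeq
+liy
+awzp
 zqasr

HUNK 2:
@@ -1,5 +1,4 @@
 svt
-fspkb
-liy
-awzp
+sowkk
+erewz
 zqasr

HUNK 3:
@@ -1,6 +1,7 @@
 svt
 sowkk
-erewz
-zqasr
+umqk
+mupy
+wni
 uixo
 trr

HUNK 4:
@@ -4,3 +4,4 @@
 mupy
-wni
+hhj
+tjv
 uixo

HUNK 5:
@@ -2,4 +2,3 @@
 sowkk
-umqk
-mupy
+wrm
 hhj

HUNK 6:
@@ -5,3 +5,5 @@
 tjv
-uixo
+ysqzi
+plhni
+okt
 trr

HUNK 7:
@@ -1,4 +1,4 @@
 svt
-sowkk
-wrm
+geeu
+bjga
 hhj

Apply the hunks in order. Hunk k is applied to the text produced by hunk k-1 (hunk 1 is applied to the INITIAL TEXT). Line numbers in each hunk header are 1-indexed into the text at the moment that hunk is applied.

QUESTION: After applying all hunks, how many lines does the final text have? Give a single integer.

Answer: 9

Derivation:
Hunk 1: at line 2 remove [wdqko,fubp,xeq] add [liy,awzp] -> 7 lines: svt fspkb liy awzp zqasr uixo trr
Hunk 2: at line 1 remove [fspkb,liy,awzp] add [sowkk,erewz] -> 6 lines: svt sowkk erewz zqasr uixo trr
Hunk 3: at line 1 remove [erewz,zqasr] add [umqk,mupy,wni] -> 7 lines: svt sowkk umqk mupy wni uixo trr
Hunk 4: at line 4 remove [wni] add [hhj,tjv] -> 8 lines: svt sowkk umqk mupy hhj tjv uixo trr
Hunk 5: at line 2 remove [umqk,mupy] add [wrm] -> 7 lines: svt sowkk wrm hhj tjv uixo trr
Hunk 6: at line 5 remove [uixo] add [ysqzi,plhni,okt] -> 9 lines: svt sowkk wrm hhj tjv ysqzi plhni okt trr
Hunk 7: at line 1 remove [sowkk,wrm] add [geeu,bjga] -> 9 lines: svt geeu bjga hhj tjv ysqzi plhni okt trr
Final line count: 9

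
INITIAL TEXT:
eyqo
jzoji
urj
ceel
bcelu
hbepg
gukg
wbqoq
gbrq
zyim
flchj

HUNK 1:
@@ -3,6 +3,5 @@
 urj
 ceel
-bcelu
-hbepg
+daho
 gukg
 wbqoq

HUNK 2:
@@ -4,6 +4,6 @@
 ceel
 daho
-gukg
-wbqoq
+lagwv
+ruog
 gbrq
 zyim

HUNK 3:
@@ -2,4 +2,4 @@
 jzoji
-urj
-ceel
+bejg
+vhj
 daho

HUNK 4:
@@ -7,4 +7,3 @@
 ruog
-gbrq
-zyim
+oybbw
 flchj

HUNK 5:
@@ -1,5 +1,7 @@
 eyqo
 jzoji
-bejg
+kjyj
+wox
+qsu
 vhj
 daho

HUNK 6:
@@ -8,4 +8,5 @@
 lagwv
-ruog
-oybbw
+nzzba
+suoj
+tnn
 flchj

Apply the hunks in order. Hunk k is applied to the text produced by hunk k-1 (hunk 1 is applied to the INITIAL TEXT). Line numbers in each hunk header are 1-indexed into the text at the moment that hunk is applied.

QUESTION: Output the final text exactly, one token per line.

Hunk 1: at line 3 remove [bcelu,hbepg] add [daho] -> 10 lines: eyqo jzoji urj ceel daho gukg wbqoq gbrq zyim flchj
Hunk 2: at line 4 remove [gukg,wbqoq] add [lagwv,ruog] -> 10 lines: eyqo jzoji urj ceel daho lagwv ruog gbrq zyim flchj
Hunk 3: at line 2 remove [urj,ceel] add [bejg,vhj] -> 10 lines: eyqo jzoji bejg vhj daho lagwv ruog gbrq zyim flchj
Hunk 4: at line 7 remove [gbrq,zyim] add [oybbw] -> 9 lines: eyqo jzoji bejg vhj daho lagwv ruog oybbw flchj
Hunk 5: at line 1 remove [bejg] add [kjyj,wox,qsu] -> 11 lines: eyqo jzoji kjyj wox qsu vhj daho lagwv ruog oybbw flchj
Hunk 6: at line 8 remove [ruog,oybbw] add [nzzba,suoj,tnn] -> 12 lines: eyqo jzoji kjyj wox qsu vhj daho lagwv nzzba suoj tnn flchj

Answer: eyqo
jzoji
kjyj
wox
qsu
vhj
daho
lagwv
nzzba
suoj
tnn
flchj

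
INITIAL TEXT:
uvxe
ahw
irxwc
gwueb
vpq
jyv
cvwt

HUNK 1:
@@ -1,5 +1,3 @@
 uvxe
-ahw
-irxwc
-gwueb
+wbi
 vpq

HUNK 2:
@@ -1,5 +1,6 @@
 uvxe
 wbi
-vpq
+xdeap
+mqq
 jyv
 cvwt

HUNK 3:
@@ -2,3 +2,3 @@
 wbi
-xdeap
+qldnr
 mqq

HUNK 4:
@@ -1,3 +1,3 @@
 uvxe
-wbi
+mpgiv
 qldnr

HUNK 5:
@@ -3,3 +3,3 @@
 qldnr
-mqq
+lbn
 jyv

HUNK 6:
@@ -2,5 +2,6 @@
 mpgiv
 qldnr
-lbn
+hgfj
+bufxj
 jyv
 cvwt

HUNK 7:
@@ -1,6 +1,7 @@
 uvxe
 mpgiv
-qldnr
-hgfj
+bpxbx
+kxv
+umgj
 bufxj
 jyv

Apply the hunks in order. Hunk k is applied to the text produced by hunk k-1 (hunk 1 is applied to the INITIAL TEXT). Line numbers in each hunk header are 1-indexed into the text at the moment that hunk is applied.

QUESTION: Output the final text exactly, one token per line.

Answer: uvxe
mpgiv
bpxbx
kxv
umgj
bufxj
jyv
cvwt

Derivation:
Hunk 1: at line 1 remove [ahw,irxwc,gwueb] add [wbi] -> 5 lines: uvxe wbi vpq jyv cvwt
Hunk 2: at line 1 remove [vpq] add [xdeap,mqq] -> 6 lines: uvxe wbi xdeap mqq jyv cvwt
Hunk 3: at line 2 remove [xdeap] add [qldnr] -> 6 lines: uvxe wbi qldnr mqq jyv cvwt
Hunk 4: at line 1 remove [wbi] add [mpgiv] -> 6 lines: uvxe mpgiv qldnr mqq jyv cvwt
Hunk 5: at line 3 remove [mqq] add [lbn] -> 6 lines: uvxe mpgiv qldnr lbn jyv cvwt
Hunk 6: at line 2 remove [lbn] add [hgfj,bufxj] -> 7 lines: uvxe mpgiv qldnr hgfj bufxj jyv cvwt
Hunk 7: at line 1 remove [qldnr,hgfj] add [bpxbx,kxv,umgj] -> 8 lines: uvxe mpgiv bpxbx kxv umgj bufxj jyv cvwt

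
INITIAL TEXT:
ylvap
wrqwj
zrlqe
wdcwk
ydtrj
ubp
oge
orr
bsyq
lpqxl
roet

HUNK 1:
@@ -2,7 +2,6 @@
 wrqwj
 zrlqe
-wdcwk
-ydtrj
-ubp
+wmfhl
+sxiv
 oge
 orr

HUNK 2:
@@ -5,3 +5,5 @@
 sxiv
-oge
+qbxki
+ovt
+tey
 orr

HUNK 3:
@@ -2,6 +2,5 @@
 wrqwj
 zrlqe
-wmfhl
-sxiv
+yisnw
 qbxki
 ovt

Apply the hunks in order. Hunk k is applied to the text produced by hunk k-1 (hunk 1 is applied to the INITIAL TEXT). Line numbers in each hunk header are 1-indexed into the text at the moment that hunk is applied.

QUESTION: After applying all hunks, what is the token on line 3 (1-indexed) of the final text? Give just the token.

Answer: zrlqe

Derivation:
Hunk 1: at line 2 remove [wdcwk,ydtrj,ubp] add [wmfhl,sxiv] -> 10 lines: ylvap wrqwj zrlqe wmfhl sxiv oge orr bsyq lpqxl roet
Hunk 2: at line 5 remove [oge] add [qbxki,ovt,tey] -> 12 lines: ylvap wrqwj zrlqe wmfhl sxiv qbxki ovt tey orr bsyq lpqxl roet
Hunk 3: at line 2 remove [wmfhl,sxiv] add [yisnw] -> 11 lines: ylvap wrqwj zrlqe yisnw qbxki ovt tey orr bsyq lpqxl roet
Final line 3: zrlqe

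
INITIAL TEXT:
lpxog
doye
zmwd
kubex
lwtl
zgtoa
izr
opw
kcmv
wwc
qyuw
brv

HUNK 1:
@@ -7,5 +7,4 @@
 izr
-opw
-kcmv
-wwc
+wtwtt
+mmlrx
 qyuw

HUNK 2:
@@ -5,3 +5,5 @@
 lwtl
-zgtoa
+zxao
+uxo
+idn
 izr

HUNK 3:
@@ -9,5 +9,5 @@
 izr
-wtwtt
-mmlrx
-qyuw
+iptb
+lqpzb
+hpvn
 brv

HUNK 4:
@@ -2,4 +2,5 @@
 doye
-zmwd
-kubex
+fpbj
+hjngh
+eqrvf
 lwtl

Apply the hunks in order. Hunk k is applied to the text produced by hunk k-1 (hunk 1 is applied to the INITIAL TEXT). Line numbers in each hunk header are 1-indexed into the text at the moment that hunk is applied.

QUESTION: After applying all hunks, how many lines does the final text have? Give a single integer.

Hunk 1: at line 7 remove [opw,kcmv,wwc] add [wtwtt,mmlrx] -> 11 lines: lpxog doye zmwd kubex lwtl zgtoa izr wtwtt mmlrx qyuw brv
Hunk 2: at line 5 remove [zgtoa] add [zxao,uxo,idn] -> 13 lines: lpxog doye zmwd kubex lwtl zxao uxo idn izr wtwtt mmlrx qyuw brv
Hunk 3: at line 9 remove [wtwtt,mmlrx,qyuw] add [iptb,lqpzb,hpvn] -> 13 lines: lpxog doye zmwd kubex lwtl zxao uxo idn izr iptb lqpzb hpvn brv
Hunk 4: at line 2 remove [zmwd,kubex] add [fpbj,hjngh,eqrvf] -> 14 lines: lpxog doye fpbj hjngh eqrvf lwtl zxao uxo idn izr iptb lqpzb hpvn brv
Final line count: 14

Answer: 14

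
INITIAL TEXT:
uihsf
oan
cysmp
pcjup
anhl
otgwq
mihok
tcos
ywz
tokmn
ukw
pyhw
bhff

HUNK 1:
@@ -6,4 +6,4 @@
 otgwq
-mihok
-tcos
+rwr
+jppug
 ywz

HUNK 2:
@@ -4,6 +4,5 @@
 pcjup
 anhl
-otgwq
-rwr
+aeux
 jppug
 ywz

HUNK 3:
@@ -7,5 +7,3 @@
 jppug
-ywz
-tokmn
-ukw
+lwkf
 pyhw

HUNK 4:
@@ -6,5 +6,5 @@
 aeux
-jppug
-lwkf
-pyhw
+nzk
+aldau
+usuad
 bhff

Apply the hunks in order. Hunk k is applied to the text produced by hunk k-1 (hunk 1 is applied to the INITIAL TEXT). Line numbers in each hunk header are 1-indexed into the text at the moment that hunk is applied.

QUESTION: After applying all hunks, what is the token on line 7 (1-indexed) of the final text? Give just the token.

Hunk 1: at line 6 remove [mihok,tcos] add [rwr,jppug] -> 13 lines: uihsf oan cysmp pcjup anhl otgwq rwr jppug ywz tokmn ukw pyhw bhff
Hunk 2: at line 4 remove [otgwq,rwr] add [aeux] -> 12 lines: uihsf oan cysmp pcjup anhl aeux jppug ywz tokmn ukw pyhw bhff
Hunk 3: at line 7 remove [ywz,tokmn,ukw] add [lwkf] -> 10 lines: uihsf oan cysmp pcjup anhl aeux jppug lwkf pyhw bhff
Hunk 4: at line 6 remove [jppug,lwkf,pyhw] add [nzk,aldau,usuad] -> 10 lines: uihsf oan cysmp pcjup anhl aeux nzk aldau usuad bhff
Final line 7: nzk

Answer: nzk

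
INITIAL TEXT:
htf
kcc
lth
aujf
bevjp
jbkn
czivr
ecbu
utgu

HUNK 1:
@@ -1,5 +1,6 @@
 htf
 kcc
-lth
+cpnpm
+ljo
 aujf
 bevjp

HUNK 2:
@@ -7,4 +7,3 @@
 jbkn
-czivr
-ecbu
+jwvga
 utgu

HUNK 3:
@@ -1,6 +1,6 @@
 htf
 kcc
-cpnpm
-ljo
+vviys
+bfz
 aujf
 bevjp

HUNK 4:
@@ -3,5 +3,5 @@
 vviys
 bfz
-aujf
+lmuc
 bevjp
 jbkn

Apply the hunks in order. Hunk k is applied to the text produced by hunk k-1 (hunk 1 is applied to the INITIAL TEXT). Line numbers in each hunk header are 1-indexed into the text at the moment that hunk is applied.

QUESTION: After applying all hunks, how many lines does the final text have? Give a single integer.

Answer: 9

Derivation:
Hunk 1: at line 1 remove [lth] add [cpnpm,ljo] -> 10 lines: htf kcc cpnpm ljo aujf bevjp jbkn czivr ecbu utgu
Hunk 2: at line 7 remove [czivr,ecbu] add [jwvga] -> 9 lines: htf kcc cpnpm ljo aujf bevjp jbkn jwvga utgu
Hunk 3: at line 1 remove [cpnpm,ljo] add [vviys,bfz] -> 9 lines: htf kcc vviys bfz aujf bevjp jbkn jwvga utgu
Hunk 4: at line 3 remove [aujf] add [lmuc] -> 9 lines: htf kcc vviys bfz lmuc bevjp jbkn jwvga utgu
Final line count: 9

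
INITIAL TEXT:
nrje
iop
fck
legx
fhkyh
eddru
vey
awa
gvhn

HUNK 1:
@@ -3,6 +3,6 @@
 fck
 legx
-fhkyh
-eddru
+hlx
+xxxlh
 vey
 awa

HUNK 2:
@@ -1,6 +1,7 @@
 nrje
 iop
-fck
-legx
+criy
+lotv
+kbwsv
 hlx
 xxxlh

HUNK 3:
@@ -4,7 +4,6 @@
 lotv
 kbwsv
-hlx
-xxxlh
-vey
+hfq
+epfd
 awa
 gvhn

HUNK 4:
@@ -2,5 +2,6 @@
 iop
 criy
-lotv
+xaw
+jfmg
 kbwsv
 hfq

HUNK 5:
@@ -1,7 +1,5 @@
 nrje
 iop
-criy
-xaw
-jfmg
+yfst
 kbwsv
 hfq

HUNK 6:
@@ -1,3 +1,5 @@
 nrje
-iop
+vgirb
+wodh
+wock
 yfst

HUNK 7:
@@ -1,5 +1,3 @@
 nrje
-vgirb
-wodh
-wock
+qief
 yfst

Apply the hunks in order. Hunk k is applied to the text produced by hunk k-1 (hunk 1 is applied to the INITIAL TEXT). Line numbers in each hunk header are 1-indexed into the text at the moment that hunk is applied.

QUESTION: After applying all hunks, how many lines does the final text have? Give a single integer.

Hunk 1: at line 3 remove [fhkyh,eddru] add [hlx,xxxlh] -> 9 lines: nrje iop fck legx hlx xxxlh vey awa gvhn
Hunk 2: at line 1 remove [fck,legx] add [criy,lotv,kbwsv] -> 10 lines: nrje iop criy lotv kbwsv hlx xxxlh vey awa gvhn
Hunk 3: at line 4 remove [hlx,xxxlh,vey] add [hfq,epfd] -> 9 lines: nrje iop criy lotv kbwsv hfq epfd awa gvhn
Hunk 4: at line 2 remove [lotv] add [xaw,jfmg] -> 10 lines: nrje iop criy xaw jfmg kbwsv hfq epfd awa gvhn
Hunk 5: at line 1 remove [criy,xaw,jfmg] add [yfst] -> 8 lines: nrje iop yfst kbwsv hfq epfd awa gvhn
Hunk 6: at line 1 remove [iop] add [vgirb,wodh,wock] -> 10 lines: nrje vgirb wodh wock yfst kbwsv hfq epfd awa gvhn
Hunk 7: at line 1 remove [vgirb,wodh,wock] add [qief] -> 8 lines: nrje qief yfst kbwsv hfq epfd awa gvhn
Final line count: 8

Answer: 8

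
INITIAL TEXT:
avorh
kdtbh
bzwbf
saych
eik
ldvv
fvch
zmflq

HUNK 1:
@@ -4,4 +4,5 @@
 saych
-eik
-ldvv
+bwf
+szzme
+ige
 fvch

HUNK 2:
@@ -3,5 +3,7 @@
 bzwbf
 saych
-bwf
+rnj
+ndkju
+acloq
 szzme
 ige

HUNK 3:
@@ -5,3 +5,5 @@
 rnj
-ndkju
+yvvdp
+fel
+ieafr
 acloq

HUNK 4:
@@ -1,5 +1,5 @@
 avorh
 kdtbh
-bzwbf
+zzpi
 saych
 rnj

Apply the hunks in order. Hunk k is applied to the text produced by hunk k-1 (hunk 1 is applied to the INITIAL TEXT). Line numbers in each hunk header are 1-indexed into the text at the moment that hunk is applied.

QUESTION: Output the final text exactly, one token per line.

Answer: avorh
kdtbh
zzpi
saych
rnj
yvvdp
fel
ieafr
acloq
szzme
ige
fvch
zmflq

Derivation:
Hunk 1: at line 4 remove [eik,ldvv] add [bwf,szzme,ige] -> 9 lines: avorh kdtbh bzwbf saych bwf szzme ige fvch zmflq
Hunk 2: at line 3 remove [bwf] add [rnj,ndkju,acloq] -> 11 lines: avorh kdtbh bzwbf saych rnj ndkju acloq szzme ige fvch zmflq
Hunk 3: at line 5 remove [ndkju] add [yvvdp,fel,ieafr] -> 13 lines: avorh kdtbh bzwbf saych rnj yvvdp fel ieafr acloq szzme ige fvch zmflq
Hunk 4: at line 1 remove [bzwbf] add [zzpi] -> 13 lines: avorh kdtbh zzpi saych rnj yvvdp fel ieafr acloq szzme ige fvch zmflq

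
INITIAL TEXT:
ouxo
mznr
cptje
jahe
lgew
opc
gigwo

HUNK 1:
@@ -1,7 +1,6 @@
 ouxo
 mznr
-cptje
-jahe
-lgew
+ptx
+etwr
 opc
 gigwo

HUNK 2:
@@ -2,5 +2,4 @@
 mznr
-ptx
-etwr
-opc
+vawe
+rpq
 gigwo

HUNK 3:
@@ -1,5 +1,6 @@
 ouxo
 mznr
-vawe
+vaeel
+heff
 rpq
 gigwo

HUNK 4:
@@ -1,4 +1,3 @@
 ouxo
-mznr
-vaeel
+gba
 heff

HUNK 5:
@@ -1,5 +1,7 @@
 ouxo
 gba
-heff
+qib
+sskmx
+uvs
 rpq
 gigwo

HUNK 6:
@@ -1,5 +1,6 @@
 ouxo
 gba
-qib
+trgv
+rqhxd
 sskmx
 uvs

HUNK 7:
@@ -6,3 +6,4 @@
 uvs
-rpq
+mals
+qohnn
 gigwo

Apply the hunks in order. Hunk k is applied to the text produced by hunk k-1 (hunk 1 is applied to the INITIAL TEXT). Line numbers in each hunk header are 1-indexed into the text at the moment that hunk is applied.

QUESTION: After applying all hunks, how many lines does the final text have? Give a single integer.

Answer: 9

Derivation:
Hunk 1: at line 1 remove [cptje,jahe,lgew] add [ptx,etwr] -> 6 lines: ouxo mznr ptx etwr opc gigwo
Hunk 2: at line 2 remove [ptx,etwr,opc] add [vawe,rpq] -> 5 lines: ouxo mznr vawe rpq gigwo
Hunk 3: at line 1 remove [vawe] add [vaeel,heff] -> 6 lines: ouxo mznr vaeel heff rpq gigwo
Hunk 4: at line 1 remove [mznr,vaeel] add [gba] -> 5 lines: ouxo gba heff rpq gigwo
Hunk 5: at line 1 remove [heff] add [qib,sskmx,uvs] -> 7 lines: ouxo gba qib sskmx uvs rpq gigwo
Hunk 6: at line 1 remove [qib] add [trgv,rqhxd] -> 8 lines: ouxo gba trgv rqhxd sskmx uvs rpq gigwo
Hunk 7: at line 6 remove [rpq] add [mals,qohnn] -> 9 lines: ouxo gba trgv rqhxd sskmx uvs mals qohnn gigwo
Final line count: 9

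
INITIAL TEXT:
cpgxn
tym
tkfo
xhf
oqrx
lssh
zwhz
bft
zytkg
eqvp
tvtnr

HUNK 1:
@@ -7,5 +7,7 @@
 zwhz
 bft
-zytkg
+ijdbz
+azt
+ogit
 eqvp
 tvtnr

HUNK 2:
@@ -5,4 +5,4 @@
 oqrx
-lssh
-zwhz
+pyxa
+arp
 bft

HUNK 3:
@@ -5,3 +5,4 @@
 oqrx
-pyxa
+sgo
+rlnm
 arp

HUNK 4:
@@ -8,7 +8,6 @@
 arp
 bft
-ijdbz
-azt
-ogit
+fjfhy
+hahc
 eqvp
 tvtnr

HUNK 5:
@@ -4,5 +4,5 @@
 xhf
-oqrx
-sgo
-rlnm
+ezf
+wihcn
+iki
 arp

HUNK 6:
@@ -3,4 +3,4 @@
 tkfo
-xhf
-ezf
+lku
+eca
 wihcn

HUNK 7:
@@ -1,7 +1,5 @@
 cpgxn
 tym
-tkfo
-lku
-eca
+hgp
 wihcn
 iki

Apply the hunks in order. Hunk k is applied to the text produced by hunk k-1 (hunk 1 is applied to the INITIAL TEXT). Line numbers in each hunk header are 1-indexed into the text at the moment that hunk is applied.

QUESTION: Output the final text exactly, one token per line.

Answer: cpgxn
tym
hgp
wihcn
iki
arp
bft
fjfhy
hahc
eqvp
tvtnr

Derivation:
Hunk 1: at line 7 remove [zytkg] add [ijdbz,azt,ogit] -> 13 lines: cpgxn tym tkfo xhf oqrx lssh zwhz bft ijdbz azt ogit eqvp tvtnr
Hunk 2: at line 5 remove [lssh,zwhz] add [pyxa,arp] -> 13 lines: cpgxn tym tkfo xhf oqrx pyxa arp bft ijdbz azt ogit eqvp tvtnr
Hunk 3: at line 5 remove [pyxa] add [sgo,rlnm] -> 14 lines: cpgxn tym tkfo xhf oqrx sgo rlnm arp bft ijdbz azt ogit eqvp tvtnr
Hunk 4: at line 8 remove [ijdbz,azt,ogit] add [fjfhy,hahc] -> 13 lines: cpgxn tym tkfo xhf oqrx sgo rlnm arp bft fjfhy hahc eqvp tvtnr
Hunk 5: at line 4 remove [oqrx,sgo,rlnm] add [ezf,wihcn,iki] -> 13 lines: cpgxn tym tkfo xhf ezf wihcn iki arp bft fjfhy hahc eqvp tvtnr
Hunk 6: at line 3 remove [xhf,ezf] add [lku,eca] -> 13 lines: cpgxn tym tkfo lku eca wihcn iki arp bft fjfhy hahc eqvp tvtnr
Hunk 7: at line 1 remove [tkfo,lku,eca] add [hgp] -> 11 lines: cpgxn tym hgp wihcn iki arp bft fjfhy hahc eqvp tvtnr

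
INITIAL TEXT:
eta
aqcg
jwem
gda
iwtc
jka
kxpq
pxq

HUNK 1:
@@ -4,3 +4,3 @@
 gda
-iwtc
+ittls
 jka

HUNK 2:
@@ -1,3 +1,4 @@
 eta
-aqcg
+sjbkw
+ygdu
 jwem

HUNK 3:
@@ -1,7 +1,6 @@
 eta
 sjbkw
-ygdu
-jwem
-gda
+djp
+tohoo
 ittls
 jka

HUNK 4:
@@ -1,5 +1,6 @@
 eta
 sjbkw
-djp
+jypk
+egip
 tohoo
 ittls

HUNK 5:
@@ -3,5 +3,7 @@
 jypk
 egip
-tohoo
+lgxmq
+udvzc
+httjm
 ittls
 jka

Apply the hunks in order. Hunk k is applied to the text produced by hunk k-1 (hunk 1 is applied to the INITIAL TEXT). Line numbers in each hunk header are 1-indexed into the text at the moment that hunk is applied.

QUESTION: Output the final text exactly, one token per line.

Hunk 1: at line 4 remove [iwtc] add [ittls] -> 8 lines: eta aqcg jwem gda ittls jka kxpq pxq
Hunk 2: at line 1 remove [aqcg] add [sjbkw,ygdu] -> 9 lines: eta sjbkw ygdu jwem gda ittls jka kxpq pxq
Hunk 3: at line 1 remove [ygdu,jwem,gda] add [djp,tohoo] -> 8 lines: eta sjbkw djp tohoo ittls jka kxpq pxq
Hunk 4: at line 1 remove [djp] add [jypk,egip] -> 9 lines: eta sjbkw jypk egip tohoo ittls jka kxpq pxq
Hunk 5: at line 3 remove [tohoo] add [lgxmq,udvzc,httjm] -> 11 lines: eta sjbkw jypk egip lgxmq udvzc httjm ittls jka kxpq pxq

Answer: eta
sjbkw
jypk
egip
lgxmq
udvzc
httjm
ittls
jka
kxpq
pxq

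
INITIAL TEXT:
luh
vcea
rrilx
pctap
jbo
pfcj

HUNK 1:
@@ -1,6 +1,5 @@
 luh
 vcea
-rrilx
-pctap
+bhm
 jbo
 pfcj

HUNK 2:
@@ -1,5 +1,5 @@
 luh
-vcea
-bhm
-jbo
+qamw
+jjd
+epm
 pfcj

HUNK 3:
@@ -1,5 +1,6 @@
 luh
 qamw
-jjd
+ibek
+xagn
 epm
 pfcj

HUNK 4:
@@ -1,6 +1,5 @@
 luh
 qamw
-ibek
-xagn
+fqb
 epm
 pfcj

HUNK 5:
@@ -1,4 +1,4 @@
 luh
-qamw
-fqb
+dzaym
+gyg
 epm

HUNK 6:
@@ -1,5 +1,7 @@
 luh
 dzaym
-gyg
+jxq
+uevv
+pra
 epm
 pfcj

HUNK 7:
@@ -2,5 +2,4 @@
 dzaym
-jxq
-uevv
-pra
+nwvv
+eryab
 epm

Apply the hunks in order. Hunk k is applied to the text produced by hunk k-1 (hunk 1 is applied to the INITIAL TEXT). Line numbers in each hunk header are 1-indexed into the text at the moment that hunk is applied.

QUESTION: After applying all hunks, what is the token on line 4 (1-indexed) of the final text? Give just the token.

Answer: eryab

Derivation:
Hunk 1: at line 1 remove [rrilx,pctap] add [bhm] -> 5 lines: luh vcea bhm jbo pfcj
Hunk 2: at line 1 remove [vcea,bhm,jbo] add [qamw,jjd,epm] -> 5 lines: luh qamw jjd epm pfcj
Hunk 3: at line 1 remove [jjd] add [ibek,xagn] -> 6 lines: luh qamw ibek xagn epm pfcj
Hunk 4: at line 1 remove [ibek,xagn] add [fqb] -> 5 lines: luh qamw fqb epm pfcj
Hunk 5: at line 1 remove [qamw,fqb] add [dzaym,gyg] -> 5 lines: luh dzaym gyg epm pfcj
Hunk 6: at line 1 remove [gyg] add [jxq,uevv,pra] -> 7 lines: luh dzaym jxq uevv pra epm pfcj
Hunk 7: at line 2 remove [jxq,uevv,pra] add [nwvv,eryab] -> 6 lines: luh dzaym nwvv eryab epm pfcj
Final line 4: eryab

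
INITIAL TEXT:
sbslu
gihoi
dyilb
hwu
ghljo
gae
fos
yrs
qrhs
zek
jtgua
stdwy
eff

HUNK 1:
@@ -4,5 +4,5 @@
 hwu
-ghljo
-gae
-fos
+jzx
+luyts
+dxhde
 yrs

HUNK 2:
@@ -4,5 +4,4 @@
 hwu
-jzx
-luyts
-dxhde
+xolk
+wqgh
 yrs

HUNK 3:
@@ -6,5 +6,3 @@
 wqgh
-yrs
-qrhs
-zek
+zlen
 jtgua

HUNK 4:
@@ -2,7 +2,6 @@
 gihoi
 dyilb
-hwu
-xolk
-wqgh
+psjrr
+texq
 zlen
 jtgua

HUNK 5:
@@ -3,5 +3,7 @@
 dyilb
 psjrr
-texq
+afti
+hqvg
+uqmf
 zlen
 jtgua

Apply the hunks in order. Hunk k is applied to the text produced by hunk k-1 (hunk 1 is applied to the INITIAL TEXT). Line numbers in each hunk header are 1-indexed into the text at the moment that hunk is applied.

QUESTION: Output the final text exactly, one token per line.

Hunk 1: at line 4 remove [ghljo,gae,fos] add [jzx,luyts,dxhde] -> 13 lines: sbslu gihoi dyilb hwu jzx luyts dxhde yrs qrhs zek jtgua stdwy eff
Hunk 2: at line 4 remove [jzx,luyts,dxhde] add [xolk,wqgh] -> 12 lines: sbslu gihoi dyilb hwu xolk wqgh yrs qrhs zek jtgua stdwy eff
Hunk 3: at line 6 remove [yrs,qrhs,zek] add [zlen] -> 10 lines: sbslu gihoi dyilb hwu xolk wqgh zlen jtgua stdwy eff
Hunk 4: at line 2 remove [hwu,xolk,wqgh] add [psjrr,texq] -> 9 lines: sbslu gihoi dyilb psjrr texq zlen jtgua stdwy eff
Hunk 5: at line 3 remove [texq] add [afti,hqvg,uqmf] -> 11 lines: sbslu gihoi dyilb psjrr afti hqvg uqmf zlen jtgua stdwy eff

Answer: sbslu
gihoi
dyilb
psjrr
afti
hqvg
uqmf
zlen
jtgua
stdwy
eff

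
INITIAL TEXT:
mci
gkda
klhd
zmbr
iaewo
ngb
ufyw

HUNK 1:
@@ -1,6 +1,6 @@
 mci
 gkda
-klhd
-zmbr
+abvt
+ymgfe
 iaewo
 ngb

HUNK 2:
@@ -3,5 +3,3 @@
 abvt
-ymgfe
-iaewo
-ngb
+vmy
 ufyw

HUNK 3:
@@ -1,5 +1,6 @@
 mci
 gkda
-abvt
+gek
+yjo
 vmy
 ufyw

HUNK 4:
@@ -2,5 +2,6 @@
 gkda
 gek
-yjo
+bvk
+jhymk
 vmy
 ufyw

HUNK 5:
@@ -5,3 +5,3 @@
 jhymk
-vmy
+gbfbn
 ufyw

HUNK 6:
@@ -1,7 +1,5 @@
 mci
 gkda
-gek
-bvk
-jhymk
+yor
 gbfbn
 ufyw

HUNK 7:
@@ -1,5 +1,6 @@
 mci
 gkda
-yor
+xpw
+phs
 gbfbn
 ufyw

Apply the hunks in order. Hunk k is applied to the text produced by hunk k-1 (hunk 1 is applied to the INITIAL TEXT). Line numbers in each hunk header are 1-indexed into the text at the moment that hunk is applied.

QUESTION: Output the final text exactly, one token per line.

Hunk 1: at line 1 remove [klhd,zmbr] add [abvt,ymgfe] -> 7 lines: mci gkda abvt ymgfe iaewo ngb ufyw
Hunk 2: at line 3 remove [ymgfe,iaewo,ngb] add [vmy] -> 5 lines: mci gkda abvt vmy ufyw
Hunk 3: at line 1 remove [abvt] add [gek,yjo] -> 6 lines: mci gkda gek yjo vmy ufyw
Hunk 4: at line 2 remove [yjo] add [bvk,jhymk] -> 7 lines: mci gkda gek bvk jhymk vmy ufyw
Hunk 5: at line 5 remove [vmy] add [gbfbn] -> 7 lines: mci gkda gek bvk jhymk gbfbn ufyw
Hunk 6: at line 1 remove [gek,bvk,jhymk] add [yor] -> 5 lines: mci gkda yor gbfbn ufyw
Hunk 7: at line 1 remove [yor] add [xpw,phs] -> 6 lines: mci gkda xpw phs gbfbn ufyw

Answer: mci
gkda
xpw
phs
gbfbn
ufyw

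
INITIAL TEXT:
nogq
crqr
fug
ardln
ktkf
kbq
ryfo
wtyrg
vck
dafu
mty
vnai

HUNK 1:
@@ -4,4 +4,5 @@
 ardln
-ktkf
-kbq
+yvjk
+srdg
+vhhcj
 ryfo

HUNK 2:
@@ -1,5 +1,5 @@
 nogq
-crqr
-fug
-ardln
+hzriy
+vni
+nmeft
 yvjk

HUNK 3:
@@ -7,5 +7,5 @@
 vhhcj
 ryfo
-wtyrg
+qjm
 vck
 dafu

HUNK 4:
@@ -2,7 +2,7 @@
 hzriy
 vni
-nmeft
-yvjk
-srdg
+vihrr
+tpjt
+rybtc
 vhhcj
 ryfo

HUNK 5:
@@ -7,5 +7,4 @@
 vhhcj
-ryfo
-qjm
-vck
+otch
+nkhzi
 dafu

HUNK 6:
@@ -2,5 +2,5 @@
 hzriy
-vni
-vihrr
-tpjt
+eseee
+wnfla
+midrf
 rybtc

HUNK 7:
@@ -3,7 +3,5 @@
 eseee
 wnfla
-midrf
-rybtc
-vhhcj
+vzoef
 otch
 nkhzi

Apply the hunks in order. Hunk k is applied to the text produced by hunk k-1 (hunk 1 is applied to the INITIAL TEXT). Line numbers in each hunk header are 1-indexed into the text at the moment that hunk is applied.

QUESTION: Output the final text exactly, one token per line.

Answer: nogq
hzriy
eseee
wnfla
vzoef
otch
nkhzi
dafu
mty
vnai

Derivation:
Hunk 1: at line 4 remove [ktkf,kbq] add [yvjk,srdg,vhhcj] -> 13 lines: nogq crqr fug ardln yvjk srdg vhhcj ryfo wtyrg vck dafu mty vnai
Hunk 2: at line 1 remove [crqr,fug,ardln] add [hzriy,vni,nmeft] -> 13 lines: nogq hzriy vni nmeft yvjk srdg vhhcj ryfo wtyrg vck dafu mty vnai
Hunk 3: at line 7 remove [wtyrg] add [qjm] -> 13 lines: nogq hzriy vni nmeft yvjk srdg vhhcj ryfo qjm vck dafu mty vnai
Hunk 4: at line 2 remove [nmeft,yvjk,srdg] add [vihrr,tpjt,rybtc] -> 13 lines: nogq hzriy vni vihrr tpjt rybtc vhhcj ryfo qjm vck dafu mty vnai
Hunk 5: at line 7 remove [ryfo,qjm,vck] add [otch,nkhzi] -> 12 lines: nogq hzriy vni vihrr tpjt rybtc vhhcj otch nkhzi dafu mty vnai
Hunk 6: at line 2 remove [vni,vihrr,tpjt] add [eseee,wnfla,midrf] -> 12 lines: nogq hzriy eseee wnfla midrf rybtc vhhcj otch nkhzi dafu mty vnai
Hunk 7: at line 3 remove [midrf,rybtc,vhhcj] add [vzoef] -> 10 lines: nogq hzriy eseee wnfla vzoef otch nkhzi dafu mty vnai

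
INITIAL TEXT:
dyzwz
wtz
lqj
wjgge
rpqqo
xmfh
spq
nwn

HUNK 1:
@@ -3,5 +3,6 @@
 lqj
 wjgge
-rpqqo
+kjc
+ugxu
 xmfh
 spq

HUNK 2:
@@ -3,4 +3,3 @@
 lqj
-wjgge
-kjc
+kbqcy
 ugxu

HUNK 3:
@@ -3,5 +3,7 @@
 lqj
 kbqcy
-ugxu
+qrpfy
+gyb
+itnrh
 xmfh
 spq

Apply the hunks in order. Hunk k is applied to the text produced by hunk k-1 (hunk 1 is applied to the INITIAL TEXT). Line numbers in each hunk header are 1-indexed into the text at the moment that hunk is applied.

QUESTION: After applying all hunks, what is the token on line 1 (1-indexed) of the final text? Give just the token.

Answer: dyzwz

Derivation:
Hunk 1: at line 3 remove [rpqqo] add [kjc,ugxu] -> 9 lines: dyzwz wtz lqj wjgge kjc ugxu xmfh spq nwn
Hunk 2: at line 3 remove [wjgge,kjc] add [kbqcy] -> 8 lines: dyzwz wtz lqj kbqcy ugxu xmfh spq nwn
Hunk 3: at line 3 remove [ugxu] add [qrpfy,gyb,itnrh] -> 10 lines: dyzwz wtz lqj kbqcy qrpfy gyb itnrh xmfh spq nwn
Final line 1: dyzwz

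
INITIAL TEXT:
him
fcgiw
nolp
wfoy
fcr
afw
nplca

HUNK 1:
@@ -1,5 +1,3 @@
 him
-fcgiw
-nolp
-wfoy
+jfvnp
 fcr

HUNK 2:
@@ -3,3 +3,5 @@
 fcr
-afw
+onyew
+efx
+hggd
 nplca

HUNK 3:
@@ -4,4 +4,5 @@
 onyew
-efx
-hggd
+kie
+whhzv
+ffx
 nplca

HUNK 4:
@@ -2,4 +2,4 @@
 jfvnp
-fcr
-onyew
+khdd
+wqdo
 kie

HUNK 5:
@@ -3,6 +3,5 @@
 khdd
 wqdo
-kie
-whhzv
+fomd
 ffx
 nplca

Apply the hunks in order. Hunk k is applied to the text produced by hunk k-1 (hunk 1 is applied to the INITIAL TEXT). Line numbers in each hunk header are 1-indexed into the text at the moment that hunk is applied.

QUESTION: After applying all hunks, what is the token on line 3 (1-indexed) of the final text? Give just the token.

Answer: khdd

Derivation:
Hunk 1: at line 1 remove [fcgiw,nolp,wfoy] add [jfvnp] -> 5 lines: him jfvnp fcr afw nplca
Hunk 2: at line 3 remove [afw] add [onyew,efx,hggd] -> 7 lines: him jfvnp fcr onyew efx hggd nplca
Hunk 3: at line 4 remove [efx,hggd] add [kie,whhzv,ffx] -> 8 lines: him jfvnp fcr onyew kie whhzv ffx nplca
Hunk 4: at line 2 remove [fcr,onyew] add [khdd,wqdo] -> 8 lines: him jfvnp khdd wqdo kie whhzv ffx nplca
Hunk 5: at line 3 remove [kie,whhzv] add [fomd] -> 7 lines: him jfvnp khdd wqdo fomd ffx nplca
Final line 3: khdd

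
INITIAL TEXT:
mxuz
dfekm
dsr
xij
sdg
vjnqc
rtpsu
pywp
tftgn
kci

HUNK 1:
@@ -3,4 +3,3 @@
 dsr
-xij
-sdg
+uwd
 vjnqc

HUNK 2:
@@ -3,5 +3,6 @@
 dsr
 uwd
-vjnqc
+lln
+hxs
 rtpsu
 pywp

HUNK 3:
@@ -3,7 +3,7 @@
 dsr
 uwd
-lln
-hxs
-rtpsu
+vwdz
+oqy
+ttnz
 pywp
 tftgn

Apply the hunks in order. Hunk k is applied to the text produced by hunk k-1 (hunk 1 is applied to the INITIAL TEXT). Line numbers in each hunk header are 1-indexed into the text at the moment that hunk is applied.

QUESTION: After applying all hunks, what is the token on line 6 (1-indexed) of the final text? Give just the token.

Answer: oqy

Derivation:
Hunk 1: at line 3 remove [xij,sdg] add [uwd] -> 9 lines: mxuz dfekm dsr uwd vjnqc rtpsu pywp tftgn kci
Hunk 2: at line 3 remove [vjnqc] add [lln,hxs] -> 10 lines: mxuz dfekm dsr uwd lln hxs rtpsu pywp tftgn kci
Hunk 3: at line 3 remove [lln,hxs,rtpsu] add [vwdz,oqy,ttnz] -> 10 lines: mxuz dfekm dsr uwd vwdz oqy ttnz pywp tftgn kci
Final line 6: oqy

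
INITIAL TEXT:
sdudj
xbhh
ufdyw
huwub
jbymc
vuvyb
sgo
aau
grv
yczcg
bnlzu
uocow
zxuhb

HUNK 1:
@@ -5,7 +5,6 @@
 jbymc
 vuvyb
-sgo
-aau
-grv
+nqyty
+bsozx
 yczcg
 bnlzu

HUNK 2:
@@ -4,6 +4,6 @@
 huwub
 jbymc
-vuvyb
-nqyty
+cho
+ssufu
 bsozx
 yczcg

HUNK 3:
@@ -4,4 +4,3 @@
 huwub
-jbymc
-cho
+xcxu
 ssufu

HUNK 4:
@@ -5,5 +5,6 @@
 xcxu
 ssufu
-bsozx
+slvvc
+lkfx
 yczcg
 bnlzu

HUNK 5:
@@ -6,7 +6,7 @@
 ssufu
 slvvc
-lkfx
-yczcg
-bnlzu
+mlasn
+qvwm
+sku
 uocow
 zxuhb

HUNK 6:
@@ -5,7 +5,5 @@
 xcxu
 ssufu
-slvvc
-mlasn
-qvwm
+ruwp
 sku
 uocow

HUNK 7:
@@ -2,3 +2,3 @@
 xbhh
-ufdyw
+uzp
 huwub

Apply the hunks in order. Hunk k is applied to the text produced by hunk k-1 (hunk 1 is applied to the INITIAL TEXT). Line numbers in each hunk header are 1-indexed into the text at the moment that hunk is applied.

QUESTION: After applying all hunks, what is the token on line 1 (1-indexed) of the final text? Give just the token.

Answer: sdudj

Derivation:
Hunk 1: at line 5 remove [sgo,aau,grv] add [nqyty,bsozx] -> 12 lines: sdudj xbhh ufdyw huwub jbymc vuvyb nqyty bsozx yczcg bnlzu uocow zxuhb
Hunk 2: at line 4 remove [vuvyb,nqyty] add [cho,ssufu] -> 12 lines: sdudj xbhh ufdyw huwub jbymc cho ssufu bsozx yczcg bnlzu uocow zxuhb
Hunk 3: at line 4 remove [jbymc,cho] add [xcxu] -> 11 lines: sdudj xbhh ufdyw huwub xcxu ssufu bsozx yczcg bnlzu uocow zxuhb
Hunk 4: at line 5 remove [bsozx] add [slvvc,lkfx] -> 12 lines: sdudj xbhh ufdyw huwub xcxu ssufu slvvc lkfx yczcg bnlzu uocow zxuhb
Hunk 5: at line 6 remove [lkfx,yczcg,bnlzu] add [mlasn,qvwm,sku] -> 12 lines: sdudj xbhh ufdyw huwub xcxu ssufu slvvc mlasn qvwm sku uocow zxuhb
Hunk 6: at line 5 remove [slvvc,mlasn,qvwm] add [ruwp] -> 10 lines: sdudj xbhh ufdyw huwub xcxu ssufu ruwp sku uocow zxuhb
Hunk 7: at line 2 remove [ufdyw] add [uzp] -> 10 lines: sdudj xbhh uzp huwub xcxu ssufu ruwp sku uocow zxuhb
Final line 1: sdudj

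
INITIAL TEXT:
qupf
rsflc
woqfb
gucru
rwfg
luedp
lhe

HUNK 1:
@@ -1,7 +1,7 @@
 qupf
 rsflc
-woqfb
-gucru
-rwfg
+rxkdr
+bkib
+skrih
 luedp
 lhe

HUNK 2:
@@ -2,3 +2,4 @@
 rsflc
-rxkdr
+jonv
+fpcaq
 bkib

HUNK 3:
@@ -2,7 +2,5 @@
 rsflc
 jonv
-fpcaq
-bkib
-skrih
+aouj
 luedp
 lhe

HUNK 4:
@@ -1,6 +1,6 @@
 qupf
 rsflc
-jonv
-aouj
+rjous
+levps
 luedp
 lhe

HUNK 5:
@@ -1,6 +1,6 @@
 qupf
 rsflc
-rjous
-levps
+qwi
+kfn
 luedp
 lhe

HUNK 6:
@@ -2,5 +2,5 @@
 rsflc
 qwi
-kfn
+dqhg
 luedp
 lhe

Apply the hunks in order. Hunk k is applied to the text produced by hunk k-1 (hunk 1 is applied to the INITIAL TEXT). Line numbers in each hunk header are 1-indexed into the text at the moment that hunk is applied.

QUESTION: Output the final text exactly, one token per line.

Hunk 1: at line 1 remove [woqfb,gucru,rwfg] add [rxkdr,bkib,skrih] -> 7 lines: qupf rsflc rxkdr bkib skrih luedp lhe
Hunk 2: at line 2 remove [rxkdr] add [jonv,fpcaq] -> 8 lines: qupf rsflc jonv fpcaq bkib skrih luedp lhe
Hunk 3: at line 2 remove [fpcaq,bkib,skrih] add [aouj] -> 6 lines: qupf rsflc jonv aouj luedp lhe
Hunk 4: at line 1 remove [jonv,aouj] add [rjous,levps] -> 6 lines: qupf rsflc rjous levps luedp lhe
Hunk 5: at line 1 remove [rjous,levps] add [qwi,kfn] -> 6 lines: qupf rsflc qwi kfn luedp lhe
Hunk 6: at line 2 remove [kfn] add [dqhg] -> 6 lines: qupf rsflc qwi dqhg luedp lhe

Answer: qupf
rsflc
qwi
dqhg
luedp
lhe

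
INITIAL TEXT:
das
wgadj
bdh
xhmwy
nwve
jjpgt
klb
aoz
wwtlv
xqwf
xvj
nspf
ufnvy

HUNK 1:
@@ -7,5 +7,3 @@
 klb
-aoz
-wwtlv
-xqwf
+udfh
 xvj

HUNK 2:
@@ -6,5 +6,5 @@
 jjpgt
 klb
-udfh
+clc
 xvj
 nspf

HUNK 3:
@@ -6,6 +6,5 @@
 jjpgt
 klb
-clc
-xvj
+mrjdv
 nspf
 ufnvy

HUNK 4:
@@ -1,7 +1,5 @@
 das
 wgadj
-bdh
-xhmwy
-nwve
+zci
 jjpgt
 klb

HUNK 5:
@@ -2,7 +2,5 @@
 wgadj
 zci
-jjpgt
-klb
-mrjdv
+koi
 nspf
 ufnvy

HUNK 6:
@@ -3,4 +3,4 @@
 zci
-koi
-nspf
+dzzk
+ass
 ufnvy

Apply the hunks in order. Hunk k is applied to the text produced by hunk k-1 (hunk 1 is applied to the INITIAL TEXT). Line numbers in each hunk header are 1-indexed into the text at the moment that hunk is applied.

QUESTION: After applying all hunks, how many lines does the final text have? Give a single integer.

Answer: 6

Derivation:
Hunk 1: at line 7 remove [aoz,wwtlv,xqwf] add [udfh] -> 11 lines: das wgadj bdh xhmwy nwve jjpgt klb udfh xvj nspf ufnvy
Hunk 2: at line 6 remove [udfh] add [clc] -> 11 lines: das wgadj bdh xhmwy nwve jjpgt klb clc xvj nspf ufnvy
Hunk 3: at line 6 remove [clc,xvj] add [mrjdv] -> 10 lines: das wgadj bdh xhmwy nwve jjpgt klb mrjdv nspf ufnvy
Hunk 4: at line 1 remove [bdh,xhmwy,nwve] add [zci] -> 8 lines: das wgadj zci jjpgt klb mrjdv nspf ufnvy
Hunk 5: at line 2 remove [jjpgt,klb,mrjdv] add [koi] -> 6 lines: das wgadj zci koi nspf ufnvy
Hunk 6: at line 3 remove [koi,nspf] add [dzzk,ass] -> 6 lines: das wgadj zci dzzk ass ufnvy
Final line count: 6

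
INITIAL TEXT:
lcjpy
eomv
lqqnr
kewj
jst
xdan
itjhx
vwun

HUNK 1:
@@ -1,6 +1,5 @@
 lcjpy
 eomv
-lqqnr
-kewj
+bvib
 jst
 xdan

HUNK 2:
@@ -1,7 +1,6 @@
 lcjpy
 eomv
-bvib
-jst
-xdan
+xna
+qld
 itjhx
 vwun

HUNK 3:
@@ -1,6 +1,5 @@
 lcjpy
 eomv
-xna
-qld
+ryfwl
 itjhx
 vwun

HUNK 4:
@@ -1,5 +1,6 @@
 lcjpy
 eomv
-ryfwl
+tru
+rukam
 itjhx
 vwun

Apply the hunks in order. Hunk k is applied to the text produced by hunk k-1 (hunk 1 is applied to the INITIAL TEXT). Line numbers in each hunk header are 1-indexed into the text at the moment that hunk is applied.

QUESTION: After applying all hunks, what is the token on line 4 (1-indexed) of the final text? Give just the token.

Answer: rukam

Derivation:
Hunk 1: at line 1 remove [lqqnr,kewj] add [bvib] -> 7 lines: lcjpy eomv bvib jst xdan itjhx vwun
Hunk 2: at line 1 remove [bvib,jst,xdan] add [xna,qld] -> 6 lines: lcjpy eomv xna qld itjhx vwun
Hunk 3: at line 1 remove [xna,qld] add [ryfwl] -> 5 lines: lcjpy eomv ryfwl itjhx vwun
Hunk 4: at line 1 remove [ryfwl] add [tru,rukam] -> 6 lines: lcjpy eomv tru rukam itjhx vwun
Final line 4: rukam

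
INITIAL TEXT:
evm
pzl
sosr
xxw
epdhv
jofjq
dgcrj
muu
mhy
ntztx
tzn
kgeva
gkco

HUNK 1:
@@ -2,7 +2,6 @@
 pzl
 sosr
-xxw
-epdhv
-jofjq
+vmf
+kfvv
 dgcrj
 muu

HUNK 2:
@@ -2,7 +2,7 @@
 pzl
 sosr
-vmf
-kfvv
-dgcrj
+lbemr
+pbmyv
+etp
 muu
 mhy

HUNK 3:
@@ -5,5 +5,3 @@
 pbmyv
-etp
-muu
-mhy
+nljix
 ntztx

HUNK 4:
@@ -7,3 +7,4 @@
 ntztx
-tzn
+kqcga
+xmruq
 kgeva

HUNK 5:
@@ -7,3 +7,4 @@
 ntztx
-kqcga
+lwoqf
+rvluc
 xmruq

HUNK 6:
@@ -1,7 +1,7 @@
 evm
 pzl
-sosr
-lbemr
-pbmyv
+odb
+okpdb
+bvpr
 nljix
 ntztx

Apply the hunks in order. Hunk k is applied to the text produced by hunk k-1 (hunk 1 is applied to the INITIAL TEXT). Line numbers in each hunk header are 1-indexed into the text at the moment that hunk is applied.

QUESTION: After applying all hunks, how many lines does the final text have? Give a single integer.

Answer: 12

Derivation:
Hunk 1: at line 2 remove [xxw,epdhv,jofjq] add [vmf,kfvv] -> 12 lines: evm pzl sosr vmf kfvv dgcrj muu mhy ntztx tzn kgeva gkco
Hunk 2: at line 2 remove [vmf,kfvv,dgcrj] add [lbemr,pbmyv,etp] -> 12 lines: evm pzl sosr lbemr pbmyv etp muu mhy ntztx tzn kgeva gkco
Hunk 3: at line 5 remove [etp,muu,mhy] add [nljix] -> 10 lines: evm pzl sosr lbemr pbmyv nljix ntztx tzn kgeva gkco
Hunk 4: at line 7 remove [tzn] add [kqcga,xmruq] -> 11 lines: evm pzl sosr lbemr pbmyv nljix ntztx kqcga xmruq kgeva gkco
Hunk 5: at line 7 remove [kqcga] add [lwoqf,rvluc] -> 12 lines: evm pzl sosr lbemr pbmyv nljix ntztx lwoqf rvluc xmruq kgeva gkco
Hunk 6: at line 1 remove [sosr,lbemr,pbmyv] add [odb,okpdb,bvpr] -> 12 lines: evm pzl odb okpdb bvpr nljix ntztx lwoqf rvluc xmruq kgeva gkco
Final line count: 12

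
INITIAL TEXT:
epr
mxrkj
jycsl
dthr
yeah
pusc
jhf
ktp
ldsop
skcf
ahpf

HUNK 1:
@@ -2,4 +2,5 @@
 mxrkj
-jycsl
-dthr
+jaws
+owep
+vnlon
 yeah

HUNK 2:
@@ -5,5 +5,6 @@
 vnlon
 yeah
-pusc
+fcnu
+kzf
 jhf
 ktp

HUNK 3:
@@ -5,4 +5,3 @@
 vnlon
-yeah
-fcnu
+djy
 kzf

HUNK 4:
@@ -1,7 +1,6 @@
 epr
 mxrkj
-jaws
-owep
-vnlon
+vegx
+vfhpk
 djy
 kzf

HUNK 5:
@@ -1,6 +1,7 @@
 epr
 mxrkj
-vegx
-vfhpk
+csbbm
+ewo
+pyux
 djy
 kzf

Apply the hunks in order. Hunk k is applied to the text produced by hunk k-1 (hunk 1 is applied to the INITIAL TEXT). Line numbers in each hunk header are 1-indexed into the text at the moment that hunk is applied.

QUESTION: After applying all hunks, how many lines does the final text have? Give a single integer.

Answer: 12

Derivation:
Hunk 1: at line 2 remove [jycsl,dthr] add [jaws,owep,vnlon] -> 12 lines: epr mxrkj jaws owep vnlon yeah pusc jhf ktp ldsop skcf ahpf
Hunk 2: at line 5 remove [pusc] add [fcnu,kzf] -> 13 lines: epr mxrkj jaws owep vnlon yeah fcnu kzf jhf ktp ldsop skcf ahpf
Hunk 3: at line 5 remove [yeah,fcnu] add [djy] -> 12 lines: epr mxrkj jaws owep vnlon djy kzf jhf ktp ldsop skcf ahpf
Hunk 4: at line 1 remove [jaws,owep,vnlon] add [vegx,vfhpk] -> 11 lines: epr mxrkj vegx vfhpk djy kzf jhf ktp ldsop skcf ahpf
Hunk 5: at line 1 remove [vegx,vfhpk] add [csbbm,ewo,pyux] -> 12 lines: epr mxrkj csbbm ewo pyux djy kzf jhf ktp ldsop skcf ahpf
Final line count: 12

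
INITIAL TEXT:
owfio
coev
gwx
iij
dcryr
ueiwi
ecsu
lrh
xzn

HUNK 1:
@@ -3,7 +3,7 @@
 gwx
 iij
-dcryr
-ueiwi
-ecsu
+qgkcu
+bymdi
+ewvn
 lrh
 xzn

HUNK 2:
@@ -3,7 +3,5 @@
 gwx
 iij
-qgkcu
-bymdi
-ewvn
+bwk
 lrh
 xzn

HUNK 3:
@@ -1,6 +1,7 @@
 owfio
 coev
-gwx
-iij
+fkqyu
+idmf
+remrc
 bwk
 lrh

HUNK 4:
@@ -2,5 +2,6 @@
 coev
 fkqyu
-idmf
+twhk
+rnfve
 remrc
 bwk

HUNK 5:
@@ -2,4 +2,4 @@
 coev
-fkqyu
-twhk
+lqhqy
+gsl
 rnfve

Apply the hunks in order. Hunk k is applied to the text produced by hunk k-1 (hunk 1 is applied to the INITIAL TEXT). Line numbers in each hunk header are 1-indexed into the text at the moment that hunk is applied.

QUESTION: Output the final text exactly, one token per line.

Hunk 1: at line 3 remove [dcryr,ueiwi,ecsu] add [qgkcu,bymdi,ewvn] -> 9 lines: owfio coev gwx iij qgkcu bymdi ewvn lrh xzn
Hunk 2: at line 3 remove [qgkcu,bymdi,ewvn] add [bwk] -> 7 lines: owfio coev gwx iij bwk lrh xzn
Hunk 3: at line 1 remove [gwx,iij] add [fkqyu,idmf,remrc] -> 8 lines: owfio coev fkqyu idmf remrc bwk lrh xzn
Hunk 4: at line 2 remove [idmf] add [twhk,rnfve] -> 9 lines: owfio coev fkqyu twhk rnfve remrc bwk lrh xzn
Hunk 5: at line 2 remove [fkqyu,twhk] add [lqhqy,gsl] -> 9 lines: owfio coev lqhqy gsl rnfve remrc bwk lrh xzn

Answer: owfio
coev
lqhqy
gsl
rnfve
remrc
bwk
lrh
xzn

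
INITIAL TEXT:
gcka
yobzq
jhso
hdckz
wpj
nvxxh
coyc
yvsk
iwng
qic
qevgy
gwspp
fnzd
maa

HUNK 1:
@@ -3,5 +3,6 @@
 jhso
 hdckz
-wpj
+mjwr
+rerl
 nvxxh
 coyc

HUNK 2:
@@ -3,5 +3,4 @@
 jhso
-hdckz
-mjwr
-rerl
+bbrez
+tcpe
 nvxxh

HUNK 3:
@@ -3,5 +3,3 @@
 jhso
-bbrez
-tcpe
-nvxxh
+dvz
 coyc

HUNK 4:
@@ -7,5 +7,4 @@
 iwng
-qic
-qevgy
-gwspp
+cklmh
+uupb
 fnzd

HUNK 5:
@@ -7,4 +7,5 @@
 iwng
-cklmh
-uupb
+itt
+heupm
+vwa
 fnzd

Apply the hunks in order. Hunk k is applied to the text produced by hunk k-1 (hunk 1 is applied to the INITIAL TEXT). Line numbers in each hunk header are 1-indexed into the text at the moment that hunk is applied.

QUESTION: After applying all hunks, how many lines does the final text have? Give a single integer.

Hunk 1: at line 3 remove [wpj] add [mjwr,rerl] -> 15 lines: gcka yobzq jhso hdckz mjwr rerl nvxxh coyc yvsk iwng qic qevgy gwspp fnzd maa
Hunk 2: at line 3 remove [hdckz,mjwr,rerl] add [bbrez,tcpe] -> 14 lines: gcka yobzq jhso bbrez tcpe nvxxh coyc yvsk iwng qic qevgy gwspp fnzd maa
Hunk 3: at line 3 remove [bbrez,tcpe,nvxxh] add [dvz] -> 12 lines: gcka yobzq jhso dvz coyc yvsk iwng qic qevgy gwspp fnzd maa
Hunk 4: at line 7 remove [qic,qevgy,gwspp] add [cklmh,uupb] -> 11 lines: gcka yobzq jhso dvz coyc yvsk iwng cklmh uupb fnzd maa
Hunk 5: at line 7 remove [cklmh,uupb] add [itt,heupm,vwa] -> 12 lines: gcka yobzq jhso dvz coyc yvsk iwng itt heupm vwa fnzd maa
Final line count: 12

Answer: 12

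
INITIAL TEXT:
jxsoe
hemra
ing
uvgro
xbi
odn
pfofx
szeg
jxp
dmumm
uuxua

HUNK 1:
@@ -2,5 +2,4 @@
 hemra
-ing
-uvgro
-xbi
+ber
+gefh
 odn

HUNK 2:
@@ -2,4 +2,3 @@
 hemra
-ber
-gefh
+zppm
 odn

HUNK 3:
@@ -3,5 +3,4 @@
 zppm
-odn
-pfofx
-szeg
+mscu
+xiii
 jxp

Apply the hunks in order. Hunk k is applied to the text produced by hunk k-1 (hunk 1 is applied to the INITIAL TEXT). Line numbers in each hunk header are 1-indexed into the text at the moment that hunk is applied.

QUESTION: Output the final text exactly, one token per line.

Hunk 1: at line 2 remove [ing,uvgro,xbi] add [ber,gefh] -> 10 lines: jxsoe hemra ber gefh odn pfofx szeg jxp dmumm uuxua
Hunk 2: at line 2 remove [ber,gefh] add [zppm] -> 9 lines: jxsoe hemra zppm odn pfofx szeg jxp dmumm uuxua
Hunk 3: at line 3 remove [odn,pfofx,szeg] add [mscu,xiii] -> 8 lines: jxsoe hemra zppm mscu xiii jxp dmumm uuxua

Answer: jxsoe
hemra
zppm
mscu
xiii
jxp
dmumm
uuxua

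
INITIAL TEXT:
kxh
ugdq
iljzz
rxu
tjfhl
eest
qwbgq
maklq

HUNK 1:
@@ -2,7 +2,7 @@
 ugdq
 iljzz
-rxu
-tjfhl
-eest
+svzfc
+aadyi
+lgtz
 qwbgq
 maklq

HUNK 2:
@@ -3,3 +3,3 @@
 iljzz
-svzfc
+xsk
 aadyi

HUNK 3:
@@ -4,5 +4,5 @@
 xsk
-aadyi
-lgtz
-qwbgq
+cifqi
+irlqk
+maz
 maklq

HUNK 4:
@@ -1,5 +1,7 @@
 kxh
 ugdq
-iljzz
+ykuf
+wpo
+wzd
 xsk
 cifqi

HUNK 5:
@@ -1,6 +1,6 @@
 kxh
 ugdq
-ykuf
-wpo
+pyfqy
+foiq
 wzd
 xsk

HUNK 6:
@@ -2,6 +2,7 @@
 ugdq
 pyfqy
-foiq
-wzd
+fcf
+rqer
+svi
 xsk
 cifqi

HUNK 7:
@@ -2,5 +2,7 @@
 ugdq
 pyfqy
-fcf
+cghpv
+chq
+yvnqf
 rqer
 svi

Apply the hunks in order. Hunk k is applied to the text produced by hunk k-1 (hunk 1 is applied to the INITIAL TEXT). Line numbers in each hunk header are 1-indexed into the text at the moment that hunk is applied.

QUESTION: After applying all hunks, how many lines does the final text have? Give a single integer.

Hunk 1: at line 2 remove [rxu,tjfhl,eest] add [svzfc,aadyi,lgtz] -> 8 lines: kxh ugdq iljzz svzfc aadyi lgtz qwbgq maklq
Hunk 2: at line 3 remove [svzfc] add [xsk] -> 8 lines: kxh ugdq iljzz xsk aadyi lgtz qwbgq maklq
Hunk 3: at line 4 remove [aadyi,lgtz,qwbgq] add [cifqi,irlqk,maz] -> 8 lines: kxh ugdq iljzz xsk cifqi irlqk maz maklq
Hunk 4: at line 1 remove [iljzz] add [ykuf,wpo,wzd] -> 10 lines: kxh ugdq ykuf wpo wzd xsk cifqi irlqk maz maklq
Hunk 5: at line 1 remove [ykuf,wpo] add [pyfqy,foiq] -> 10 lines: kxh ugdq pyfqy foiq wzd xsk cifqi irlqk maz maklq
Hunk 6: at line 2 remove [foiq,wzd] add [fcf,rqer,svi] -> 11 lines: kxh ugdq pyfqy fcf rqer svi xsk cifqi irlqk maz maklq
Hunk 7: at line 2 remove [fcf] add [cghpv,chq,yvnqf] -> 13 lines: kxh ugdq pyfqy cghpv chq yvnqf rqer svi xsk cifqi irlqk maz maklq
Final line count: 13

Answer: 13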